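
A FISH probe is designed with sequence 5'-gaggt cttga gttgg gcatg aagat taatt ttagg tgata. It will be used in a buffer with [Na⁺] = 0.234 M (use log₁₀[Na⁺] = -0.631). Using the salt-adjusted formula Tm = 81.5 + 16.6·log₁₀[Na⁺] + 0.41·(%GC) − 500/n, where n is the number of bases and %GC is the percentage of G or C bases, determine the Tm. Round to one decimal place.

Length n = 40. Counting bases: C=2, T=14, A=11, G=13
G+C = 15, so %GC = 15/40 × 100 = 37.5%
Salt term: 16.6 × (-0.631) = -10.475
GC term: 0.41 × 37.5 = 15.375; length term: −500/40 = −12.5
Tm = 81.5 + (-10.475) + 15.375 − 12.5 = 73.9 → 73.9°C

73.9°C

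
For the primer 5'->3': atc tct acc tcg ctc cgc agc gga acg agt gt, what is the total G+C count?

19

Base counts: G=8, C=11, T=7, A=6
Total G or C: 8 + 11 = 19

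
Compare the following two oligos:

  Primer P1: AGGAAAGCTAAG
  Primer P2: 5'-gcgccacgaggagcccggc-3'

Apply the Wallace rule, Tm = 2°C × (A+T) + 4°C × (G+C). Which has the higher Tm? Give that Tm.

Primer P1: A+T=7, G+C=5 → Tm = 2(7)+4(5) = 34°C
Primer P2: A+T=3, G+C=16 → Tm = 2(3)+4(16) = 70°C
34°C vs 70°C → primer P2 is higher.

Primer P2, 70°C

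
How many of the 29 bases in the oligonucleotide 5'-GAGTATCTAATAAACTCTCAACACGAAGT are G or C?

Counting bases: A=12, T=7, G=4, C=6
Total G or C: 4 + 6 = 10

10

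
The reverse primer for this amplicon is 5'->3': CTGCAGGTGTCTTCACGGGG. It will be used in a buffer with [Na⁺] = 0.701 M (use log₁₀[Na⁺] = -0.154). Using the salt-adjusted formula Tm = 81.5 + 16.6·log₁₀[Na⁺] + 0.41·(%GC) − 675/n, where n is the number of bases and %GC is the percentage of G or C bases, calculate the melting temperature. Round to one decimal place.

Length n = 20. C=5, T=5, A=2, G=8
G+C = 13, so %GC = 13/20 × 100 = 65%
Salt term: 16.6 × (-0.154) = -2.556
GC term: 0.41 × 65 = 26.65; length term: −675/20 = −33.75
Tm = 81.5 + (-2.556) + 26.65 − 33.75 = 71.844 → 71.8°C

71.8°C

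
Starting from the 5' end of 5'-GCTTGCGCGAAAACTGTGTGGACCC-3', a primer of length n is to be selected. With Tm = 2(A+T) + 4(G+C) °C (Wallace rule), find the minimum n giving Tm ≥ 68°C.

n = 22

First 21 bases: GCTTGCGCGAAAACTGTGTGG → Tm = 66°C (< 68°C)
First 22 bases: GCTTGCGCGAAAACTGTGTGGA → Tm = 68°C (≥ 68°C)
Each additional base adds 2°C (A/T) or 4°C (G/C), so Tm is non-decreasing in n; n = 22 is the first length to reach 68°C.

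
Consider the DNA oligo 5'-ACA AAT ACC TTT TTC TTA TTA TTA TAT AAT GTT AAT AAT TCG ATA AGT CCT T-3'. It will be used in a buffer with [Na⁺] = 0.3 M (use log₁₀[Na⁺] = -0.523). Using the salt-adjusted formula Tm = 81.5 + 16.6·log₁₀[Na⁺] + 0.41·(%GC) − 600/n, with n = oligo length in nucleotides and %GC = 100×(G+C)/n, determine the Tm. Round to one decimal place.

69.2°C

Length n = 52. G=3, T=24, C=7, A=18
G+C = 10, so %GC = 10/52 × 100 = 19.231%
Salt term: 16.6 × (-0.523) = -8.682
GC term: 0.41 × 19.231 = 7.885; length term: −600/52 = −11.538
Tm = 81.5 + (-8.682) + 7.885 − 11.538 = 69.165 → 69.2°C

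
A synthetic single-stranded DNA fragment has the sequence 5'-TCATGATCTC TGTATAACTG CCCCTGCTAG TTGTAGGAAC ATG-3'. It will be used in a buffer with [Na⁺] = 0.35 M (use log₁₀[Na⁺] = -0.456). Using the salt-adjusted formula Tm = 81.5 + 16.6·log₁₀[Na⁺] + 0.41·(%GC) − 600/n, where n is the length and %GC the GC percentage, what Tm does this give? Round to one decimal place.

Length n = 43. Base counts: C=10, G=9, A=10, T=14
G+C = 19, so %GC = 19/43 × 100 = 44.186%
Salt term: 16.6 × (-0.456) = -7.57
GC term: 0.41 × 44.186 = 18.116; length term: −600/43 = −13.953
Tm = 81.5 + (-7.57) + 18.116 − 13.953 = 78.093 → 78.1°C

78.1°C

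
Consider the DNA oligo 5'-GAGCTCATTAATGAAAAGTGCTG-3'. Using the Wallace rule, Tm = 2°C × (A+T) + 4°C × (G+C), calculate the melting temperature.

64°C

Base counts: T=6, G=6, A=8, C=3
AT pairs contribute 14, GC pairs contribute 9.
Tm = 2(14) + 4(9) = 28 + 36 = 64°C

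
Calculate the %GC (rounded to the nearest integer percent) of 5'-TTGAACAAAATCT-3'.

23%

Scanning the sequence gives T=4, G=1, C=2, A=6.
G+C = 1 + 2 = 3 out of 13 bases
%GC = 3/13 × 100 = 23.08% ≈ 23%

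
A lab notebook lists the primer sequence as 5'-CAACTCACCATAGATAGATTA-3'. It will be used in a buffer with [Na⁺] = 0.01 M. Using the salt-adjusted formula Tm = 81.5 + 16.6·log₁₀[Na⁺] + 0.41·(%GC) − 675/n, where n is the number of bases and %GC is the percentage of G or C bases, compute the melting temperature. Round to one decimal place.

29.8°C

Length n = 21. Scanning the sequence gives G=2, A=9, C=5, T=5.
G+C = 7, so %GC = 7/21 × 100 = 33.333%
Salt term: 16.6 × (-2) = -33.2
GC term: 0.41 × 33.333 = 13.667; length term: −675/21 = −32.143
Tm = 81.5 + (-33.2) + 13.667 − 32.143 = 29.824 → 29.8°C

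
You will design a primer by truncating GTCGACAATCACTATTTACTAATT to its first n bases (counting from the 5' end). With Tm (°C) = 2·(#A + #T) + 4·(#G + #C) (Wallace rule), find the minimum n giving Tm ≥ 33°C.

n = 12

First 11 bases: GTCGACAATCA → Tm = 32°C (< 33°C)
First 12 bases: GTCGACAATCAC → Tm = 36°C (≥ 33°C)
Since every base adds ≥2°C, Tm only increases with n, so the threshold is first crossed at n = 12.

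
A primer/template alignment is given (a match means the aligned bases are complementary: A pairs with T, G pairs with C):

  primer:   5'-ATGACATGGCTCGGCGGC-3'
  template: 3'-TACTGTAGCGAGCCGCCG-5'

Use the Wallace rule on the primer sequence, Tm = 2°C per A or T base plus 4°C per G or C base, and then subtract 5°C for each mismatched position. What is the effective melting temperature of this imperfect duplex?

Primer base counts: A=3, T=3, G=7, C=5 → A+T=6, G+C=12
Perfect-match Tm = 2(6) + 4(12) = 12 + 48 = 60°C
Mismatches (positions where the bases are not complementary): 1 (at position 8)
Effective Tm = 60 − 1×5 = 60 − 5 = 55°C

55°C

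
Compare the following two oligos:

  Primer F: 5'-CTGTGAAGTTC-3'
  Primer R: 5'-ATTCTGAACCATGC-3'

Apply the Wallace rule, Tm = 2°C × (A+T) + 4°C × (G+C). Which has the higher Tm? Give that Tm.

Primer F: A+T=6, G+C=5 → Tm = 2(6)+4(5) = 32°C
Primer R: A+T=8, G+C=6 → Tm = 2(8)+4(6) = 40°C
32°C vs 40°C → primer R is higher.

Primer R, 40°C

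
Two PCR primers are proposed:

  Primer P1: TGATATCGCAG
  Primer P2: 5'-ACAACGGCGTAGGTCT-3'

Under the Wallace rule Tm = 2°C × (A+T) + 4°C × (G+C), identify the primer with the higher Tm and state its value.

Primer P2, 50°C

Primer P1: A+T=6, G+C=5 → Tm = 2(6)+4(5) = 32°C
Primer P2: A+T=7, G+C=9 → Tm = 2(7)+4(9) = 50°C
32°C vs 50°C → primer P2 is higher.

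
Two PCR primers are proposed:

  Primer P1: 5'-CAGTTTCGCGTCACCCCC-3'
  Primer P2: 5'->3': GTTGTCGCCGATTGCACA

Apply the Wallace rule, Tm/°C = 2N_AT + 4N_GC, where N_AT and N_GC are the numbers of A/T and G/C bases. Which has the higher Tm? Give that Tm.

Primer P1: A+T=6, G+C=12 → Tm = 2(6)+4(12) = 60°C
Primer P2: A+T=8, G+C=10 → Tm = 2(8)+4(10) = 56°C
60°C vs 56°C → primer P1 is higher.

Primer P1, 60°C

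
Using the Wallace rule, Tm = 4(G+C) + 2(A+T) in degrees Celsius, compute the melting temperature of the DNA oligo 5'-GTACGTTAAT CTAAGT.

Counting bases: C=2, T=6, G=3, A=5
A+T = 11, G+C = 5
Tm = 2(11) + 4(5) = 22 + 20 = 42°C

42°C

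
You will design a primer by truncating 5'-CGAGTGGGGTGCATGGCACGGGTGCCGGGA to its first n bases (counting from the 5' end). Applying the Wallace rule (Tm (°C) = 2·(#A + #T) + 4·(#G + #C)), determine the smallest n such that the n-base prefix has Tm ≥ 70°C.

First 20 bases: CGAGTGGGGTGCATGGCACG → Tm = 68°C (< 70°C)
First 21 bases: CGAGTGGGGTGCATGGCACGG → Tm = 72°C (≥ 70°C)
Since every base adds ≥2°C, Tm only increases with n, so the threshold is first crossed at n = 21.

n = 21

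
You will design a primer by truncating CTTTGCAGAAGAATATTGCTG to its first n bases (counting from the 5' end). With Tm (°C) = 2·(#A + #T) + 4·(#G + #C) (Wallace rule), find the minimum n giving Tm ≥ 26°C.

First 8 bases: CTTTGCAG → Tm = 24°C (< 26°C)
First 9 bases: CTTTGCAGA → Tm = 26°C (≥ 26°C)
Since every base adds ≥2°C, Tm only increases with n, so the threshold is first crossed at n = 9.

n = 9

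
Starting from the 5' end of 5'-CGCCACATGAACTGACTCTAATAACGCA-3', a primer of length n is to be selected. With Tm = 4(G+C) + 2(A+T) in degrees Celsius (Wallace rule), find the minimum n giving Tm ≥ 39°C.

First 12 bases: CGCCACATGAAC → Tm = 38°C (< 39°C)
First 13 bases: CGCCACATGAACT → Tm = 40°C (≥ 39°C)
Since every base adds ≥2°C, Tm only increases with n, so the threshold is first crossed at n = 13.

n = 13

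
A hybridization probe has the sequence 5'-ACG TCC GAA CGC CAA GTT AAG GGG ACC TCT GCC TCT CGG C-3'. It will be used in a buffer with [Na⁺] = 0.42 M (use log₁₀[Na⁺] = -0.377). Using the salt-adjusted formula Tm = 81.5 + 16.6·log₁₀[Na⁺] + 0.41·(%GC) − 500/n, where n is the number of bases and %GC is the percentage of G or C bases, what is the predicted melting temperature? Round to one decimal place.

Length n = 40. Base counts: C=14, G=11, A=8, T=7
G+C = 25, so %GC = 25/40 × 100 = 62.5%
Salt term: 16.6 × (-0.377) = -6.258
GC term: 0.41 × 62.5 = 25.625; length term: −500/40 = −12.5
Tm = 81.5 + (-6.258) + 25.625 − 12.5 = 88.367 → 88.4°C

88.4°C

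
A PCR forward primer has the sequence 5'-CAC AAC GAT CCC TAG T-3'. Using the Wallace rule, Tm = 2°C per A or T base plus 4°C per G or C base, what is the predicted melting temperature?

Counting bases: A=5, T=3, G=2, C=6
AT pairs contribute 8, GC pairs contribute 8.
Tm = 2(8) + 4(8) = 16 + 32 = 48°C

48°C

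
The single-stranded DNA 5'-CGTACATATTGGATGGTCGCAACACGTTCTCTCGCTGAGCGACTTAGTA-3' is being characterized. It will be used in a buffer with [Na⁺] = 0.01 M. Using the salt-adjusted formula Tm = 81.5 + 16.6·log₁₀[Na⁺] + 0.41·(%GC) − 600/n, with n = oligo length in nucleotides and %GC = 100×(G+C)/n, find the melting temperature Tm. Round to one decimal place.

56.1°C

Length n = 49. Base counts: C=12, A=11, T=14, G=12
G+C = 24, so %GC = 24/49 × 100 = 48.98%
Salt term: 16.6 × (-2) = -33.2
GC term: 0.41 × 48.98 = 20.082; length term: −600/49 = −12.245
Tm = 81.5 + (-33.2) + 20.082 − 12.245 = 56.137 → 56.1°C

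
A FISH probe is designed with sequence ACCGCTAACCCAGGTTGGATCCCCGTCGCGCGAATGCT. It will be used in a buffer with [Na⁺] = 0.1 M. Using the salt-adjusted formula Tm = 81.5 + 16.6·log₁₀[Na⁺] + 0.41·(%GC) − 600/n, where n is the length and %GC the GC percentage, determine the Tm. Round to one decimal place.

75.0°C

Length n = 38. G=10, A=7, T=7, C=14
G+C = 24, so %GC = 24/38 × 100 = 63.158%
Salt term: 16.6 × (-1) = -16.6
GC term: 0.41 × 63.158 = 25.895; length term: −600/38 = −15.789
Tm = 81.5 + (-16.6) + 25.895 − 15.789 = 75.006 → 75.0°C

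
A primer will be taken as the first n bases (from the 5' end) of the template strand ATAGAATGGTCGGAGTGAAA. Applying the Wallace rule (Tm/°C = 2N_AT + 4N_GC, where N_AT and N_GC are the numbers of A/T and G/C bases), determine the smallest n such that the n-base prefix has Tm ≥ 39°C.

First 13 bases: ATAGAATGGTCGG → Tm = 38°C (< 39°C)
First 14 bases: ATAGAATGGTCGGA → Tm = 40°C (≥ 39°C)
Since every base adds ≥2°C, Tm only increases with n, so the threshold is first crossed at n = 14.

n = 14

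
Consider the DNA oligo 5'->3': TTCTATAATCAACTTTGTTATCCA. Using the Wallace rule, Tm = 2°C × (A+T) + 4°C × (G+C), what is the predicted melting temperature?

Counting bases: C=5, T=11, A=7, G=1
A+T = 18, G+C = 6
Tm = 2×18 + 4×6 = 60°C

60°C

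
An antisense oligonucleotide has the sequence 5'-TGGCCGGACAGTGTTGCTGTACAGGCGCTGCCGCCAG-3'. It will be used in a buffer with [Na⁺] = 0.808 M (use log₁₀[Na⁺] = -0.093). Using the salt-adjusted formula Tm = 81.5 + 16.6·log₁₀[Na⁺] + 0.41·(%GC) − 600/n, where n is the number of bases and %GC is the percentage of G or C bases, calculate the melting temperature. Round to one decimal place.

91.4°C

Length n = 37. Scanning the sequence gives T=7, G=14, A=5, C=11.
G+C = 25, so %GC = 25/37 × 100 = 67.568%
Salt term: 16.6 × (-0.093) = -1.544
GC term: 0.41 × 67.568 = 27.703; length term: −600/37 = −16.216
Tm = 81.5 + (-1.544) + 27.703 − 16.216 = 91.443 → 91.4°C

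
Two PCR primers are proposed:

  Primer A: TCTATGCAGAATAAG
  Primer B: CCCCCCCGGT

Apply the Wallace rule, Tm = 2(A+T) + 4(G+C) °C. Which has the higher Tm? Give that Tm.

Primer A, 40°C

Primer A: A+T=10, G+C=5 → Tm = 2(10)+4(5) = 40°C
Primer B: A+T=1, G+C=9 → Tm = 2(1)+4(9) = 38°C
40°C vs 38°C → primer A is higher.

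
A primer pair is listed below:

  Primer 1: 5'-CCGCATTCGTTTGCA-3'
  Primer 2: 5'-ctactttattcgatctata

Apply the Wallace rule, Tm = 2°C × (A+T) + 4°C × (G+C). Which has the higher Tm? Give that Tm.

Primer 2, 48°C

Primer 1: A+T=7, G+C=8 → Tm = 2(7)+4(8) = 46°C
Primer 2: A+T=14, G+C=5 → Tm = 2(14)+4(5) = 48°C
46°C vs 48°C → primer 2 is higher.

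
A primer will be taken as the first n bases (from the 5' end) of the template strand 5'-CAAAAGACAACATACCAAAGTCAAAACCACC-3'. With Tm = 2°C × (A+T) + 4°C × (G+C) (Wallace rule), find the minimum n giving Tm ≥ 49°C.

First 18 bases: CAAAAGACAACATACCAA → Tm = 48°C (< 49°C)
First 19 bases: CAAAAGACAACATACCAAA → Tm = 50°C (≥ 49°C)
Each additional base adds 2°C (A/T) or 4°C (G/C), so Tm is non-decreasing in n; n = 19 is the first length to reach 49°C.

n = 19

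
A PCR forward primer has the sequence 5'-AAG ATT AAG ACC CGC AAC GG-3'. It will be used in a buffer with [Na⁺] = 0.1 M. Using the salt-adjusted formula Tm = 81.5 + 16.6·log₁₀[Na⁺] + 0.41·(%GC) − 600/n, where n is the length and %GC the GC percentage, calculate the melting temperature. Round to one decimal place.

55.4°C

Length n = 20. G=5, T=2, A=8, C=5
G+C = 10, so %GC = 10/20 × 100 = 50%
Salt term: 16.6 × (-1) = -16.6
GC term: 0.41 × 50 = 20.5; length term: −600/20 = −30
Tm = 81.5 + (-16.6) + 20.5 − 30 = 55.4 → 55.4°C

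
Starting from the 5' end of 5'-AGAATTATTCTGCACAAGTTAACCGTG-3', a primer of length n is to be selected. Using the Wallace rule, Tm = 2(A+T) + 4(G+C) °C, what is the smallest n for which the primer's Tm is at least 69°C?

n = 26

First 25 bases: AGAATTATTCTGCACAAGTTAACCG → Tm = 68°C (< 69°C)
First 26 bases: AGAATTATTCTGCACAAGTTAACCGT → Tm = 70°C (≥ 69°C)
Since every base adds ≥2°C, Tm only increases with n, so the threshold is first crossed at n = 26.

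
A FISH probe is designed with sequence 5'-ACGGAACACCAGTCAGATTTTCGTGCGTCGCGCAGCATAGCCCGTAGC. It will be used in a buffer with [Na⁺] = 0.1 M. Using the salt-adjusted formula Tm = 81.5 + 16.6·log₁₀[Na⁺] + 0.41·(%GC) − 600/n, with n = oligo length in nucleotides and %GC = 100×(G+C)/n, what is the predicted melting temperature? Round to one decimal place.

Length n = 48. Counting bases: A=11, C=15, G=13, T=9
G+C = 28, so %GC = 28/48 × 100 = 58.333%
Salt term: 16.6 × (-1) = -16.6
GC term: 0.41 × 58.333 = 23.917; length term: −600/48 = −12.5
Tm = 81.5 + (-16.6) + 23.917 − 12.5 = 76.317 → 76.3°C

76.3°C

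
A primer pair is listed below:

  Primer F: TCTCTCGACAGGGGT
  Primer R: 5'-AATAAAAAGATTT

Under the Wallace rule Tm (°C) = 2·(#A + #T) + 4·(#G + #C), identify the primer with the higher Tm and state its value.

Primer F, 48°C

Primer F: A+T=6, G+C=9 → Tm = 2(6)+4(9) = 48°C
Primer R: A+T=12, G+C=1 → Tm = 2(12)+4(1) = 28°C
48°C vs 28°C → primer F is higher.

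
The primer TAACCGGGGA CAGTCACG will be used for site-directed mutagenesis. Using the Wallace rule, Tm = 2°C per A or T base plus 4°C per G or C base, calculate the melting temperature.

58°C

Scanning the sequence gives A=5, G=6, T=2, C=5.
So N_AT = 7 and N_GC = 11.
Tm = 2(7) + 4(11) = 14 + 44 = 58°C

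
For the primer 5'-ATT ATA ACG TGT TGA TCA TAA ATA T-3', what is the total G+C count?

Counting bases: A=10, G=3, T=10, C=2
Total G or C: 3 + 2 = 5

5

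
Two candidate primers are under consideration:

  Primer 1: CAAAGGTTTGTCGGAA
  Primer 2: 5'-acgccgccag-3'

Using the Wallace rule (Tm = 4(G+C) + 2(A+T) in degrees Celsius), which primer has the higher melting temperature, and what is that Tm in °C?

Primer 1: A+T=9, G+C=7 → Tm = 2(9)+4(7) = 46°C
Primer 2: A+T=2, G+C=8 → Tm = 2(2)+4(8) = 36°C
46°C vs 36°C → primer 1 is higher.

Primer 1, 46°C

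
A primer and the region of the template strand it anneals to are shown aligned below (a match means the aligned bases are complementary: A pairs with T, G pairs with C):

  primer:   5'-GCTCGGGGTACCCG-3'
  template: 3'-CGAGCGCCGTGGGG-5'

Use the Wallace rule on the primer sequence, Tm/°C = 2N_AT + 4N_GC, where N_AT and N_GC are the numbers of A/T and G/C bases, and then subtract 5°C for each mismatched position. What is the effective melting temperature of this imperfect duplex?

35°C

Primer base counts: A=1, T=2, G=6, C=5 → A+T=3, G+C=11
Perfect-match Tm = 2(3) + 4(11) = 6 + 44 = 50°C
Mismatches (positions where the bases are not complementary): 3 (at positions 6, 9, 14)
Effective Tm = 50 − 3×5 = 50 − 15 = 35°C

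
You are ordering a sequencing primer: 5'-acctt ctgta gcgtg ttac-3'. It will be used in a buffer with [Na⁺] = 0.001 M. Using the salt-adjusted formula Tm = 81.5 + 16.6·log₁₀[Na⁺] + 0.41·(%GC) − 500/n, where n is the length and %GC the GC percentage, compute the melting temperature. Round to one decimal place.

24.8°C

Length n = 19. Scanning the sequence gives G=4, T=7, C=5, A=3.
G+C = 9, so %GC = 9/19 × 100 = 47.368%
Salt term: 16.6 × (-3) = -49.8
GC term: 0.41 × 47.368 = 19.421; length term: −500/19 = −26.316
Tm = 81.5 + (-49.8) + 19.421 − 26.316 = 24.805 → 24.8°C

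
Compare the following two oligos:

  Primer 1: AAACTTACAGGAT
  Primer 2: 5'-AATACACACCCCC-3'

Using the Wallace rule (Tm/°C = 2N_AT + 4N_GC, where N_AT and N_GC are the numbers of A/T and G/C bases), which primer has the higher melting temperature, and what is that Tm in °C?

Primer 2, 40°C

Primer 1: A+T=9, G+C=4 → Tm = 2(9)+4(4) = 34°C
Primer 2: A+T=6, G+C=7 → Tm = 2(6)+4(7) = 40°C
34°C vs 40°C → primer 2 is higher.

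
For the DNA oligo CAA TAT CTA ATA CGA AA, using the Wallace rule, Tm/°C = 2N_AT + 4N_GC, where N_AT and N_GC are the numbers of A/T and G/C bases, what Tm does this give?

A=9, G=1, C=3, T=4
So N_AT = 13 and N_GC = 4.
Tm = 4·4 + 2·13 = 16 + 26 = 42°C

42°C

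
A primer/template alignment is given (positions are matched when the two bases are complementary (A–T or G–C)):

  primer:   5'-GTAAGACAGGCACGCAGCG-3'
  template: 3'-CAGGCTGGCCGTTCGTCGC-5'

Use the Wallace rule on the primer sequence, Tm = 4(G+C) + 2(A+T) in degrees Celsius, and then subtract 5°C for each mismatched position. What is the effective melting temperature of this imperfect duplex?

42°C

Primer base counts: A=6, T=1, G=7, C=5 → A+T=7, G+C=12
Perfect-match Tm = 2(7) + 4(12) = 14 + 48 = 62°C
Mismatches (positions where the bases are not complementary): 4 (at positions 3, 4, 8, 13)
Effective Tm = 62 − 4×5 = 62 − 20 = 42°C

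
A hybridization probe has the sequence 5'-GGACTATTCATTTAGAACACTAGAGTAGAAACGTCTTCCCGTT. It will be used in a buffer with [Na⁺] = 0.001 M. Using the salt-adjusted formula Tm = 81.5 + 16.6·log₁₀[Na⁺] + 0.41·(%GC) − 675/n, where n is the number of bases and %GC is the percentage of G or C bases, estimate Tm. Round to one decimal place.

Length n = 43. Counting bases: T=13, G=8, A=13, C=9
G+C = 17, so %GC = 17/43 × 100 = 39.535%
Salt term: 16.6 × (-3) = -49.8
GC term: 0.41 × 39.535 = 16.209; length term: −675/43 = −15.698
Tm = 81.5 + (-49.8) + 16.209 − 15.698 = 32.211 → 32.2°C

32.2°C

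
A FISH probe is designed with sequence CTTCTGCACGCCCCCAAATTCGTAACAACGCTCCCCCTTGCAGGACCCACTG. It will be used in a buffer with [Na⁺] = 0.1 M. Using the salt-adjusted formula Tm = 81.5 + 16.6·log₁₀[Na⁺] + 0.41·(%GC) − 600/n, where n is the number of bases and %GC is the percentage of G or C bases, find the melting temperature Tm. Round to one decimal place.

77.8°C

Length n = 52. Scanning the sequence gives A=11, G=8, C=23, T=10.
G+C = 31, so %GC = 31/52 × 100 = 59.615%
Salt term: 16.6 × (-1) = -16.6
GC term: 0.41 × 59.615 = 24.442; length term: −600/52 = −11.538
Tm = 81.5 + (-16.6) + 24.442 − 11.538 = 77.804 → 77.8°C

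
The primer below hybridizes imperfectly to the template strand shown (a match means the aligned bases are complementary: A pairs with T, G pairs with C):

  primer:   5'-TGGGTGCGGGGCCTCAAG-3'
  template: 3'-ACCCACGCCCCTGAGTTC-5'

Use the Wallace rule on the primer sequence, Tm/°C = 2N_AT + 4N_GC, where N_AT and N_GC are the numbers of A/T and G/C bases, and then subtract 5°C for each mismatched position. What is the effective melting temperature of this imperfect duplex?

57°C

Primer base counts: A=2, T=3, G=9, C=4 → A+T=5, G+C=13
Perfect-match Tm = 2(5) + 4(13) = 10 + 52 = 62°C
Mismatches (positions where the bases are not complementary): 1 (at position 12)
Effective Tm = 62 − 1×5 = 62 − 5 = 57°C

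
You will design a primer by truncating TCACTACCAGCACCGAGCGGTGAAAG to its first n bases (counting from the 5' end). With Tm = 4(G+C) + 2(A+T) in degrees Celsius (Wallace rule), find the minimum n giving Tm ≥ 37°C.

n = 13

First 12 bases: TCACTACCAGCA → Tm = 36°C (< 37°C)
First 13 bases: TCACTACCAGCAC → Tm = 40°C (≥ 37°C)
Since every base adds ≥2°C, Tm only increases with n, so the threshold is first crossed at n = 13.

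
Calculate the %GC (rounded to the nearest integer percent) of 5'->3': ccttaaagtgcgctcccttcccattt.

Base counts: A=4, G=3, C=10, T=9
G+C = 3 + 10 = 13 out of 26 bases
%GC = 13/26 × 100 = 50% ≈ 50%

50%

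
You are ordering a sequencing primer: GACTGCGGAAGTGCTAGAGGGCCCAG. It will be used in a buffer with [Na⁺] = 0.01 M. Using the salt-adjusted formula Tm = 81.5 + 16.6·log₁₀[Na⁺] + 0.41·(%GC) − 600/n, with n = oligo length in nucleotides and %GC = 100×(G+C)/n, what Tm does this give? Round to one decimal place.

Length n = 26. Scanning the sequence gives C=6, T=3, G=11, A=6.
G+C = 17, so %GC = 17/26 × 100 = 65.385%
Salt term: 16.6 × (-2) = -33.2
GC term: 0.41 × 65.385 = 26.808; length term: −600/26 = −23.077
Tm = 81.5 + (-33.2) + 26.808 − 23.077 = 52.031 → 52.0°C

52.0°C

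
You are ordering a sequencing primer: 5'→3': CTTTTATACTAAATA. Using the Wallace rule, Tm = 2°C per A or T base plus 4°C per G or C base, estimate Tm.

Base counts: T=7, G=0, C=2, A=6
A+T = 13, G+C = 2
Tm = 2×13 + 4×2 = 34°C

34°C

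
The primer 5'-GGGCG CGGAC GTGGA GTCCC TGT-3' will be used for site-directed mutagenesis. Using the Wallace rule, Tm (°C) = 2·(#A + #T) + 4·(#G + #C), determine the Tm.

80°C

Counting bases: G=11, A=2, C=6, T=4
AT pairs contribute 6, GC pairs contribute 17.
Tm = 2(6) + 4(17) = 12 + 68 = 80°C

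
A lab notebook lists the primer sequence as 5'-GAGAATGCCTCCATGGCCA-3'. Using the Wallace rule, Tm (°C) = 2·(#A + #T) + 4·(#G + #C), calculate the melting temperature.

60°C

C=6, G=5, T=3, A=5
AT pairs contribute 8, GC pairs contribute 11.
Tm = 2×8 + 4×11 = 60°C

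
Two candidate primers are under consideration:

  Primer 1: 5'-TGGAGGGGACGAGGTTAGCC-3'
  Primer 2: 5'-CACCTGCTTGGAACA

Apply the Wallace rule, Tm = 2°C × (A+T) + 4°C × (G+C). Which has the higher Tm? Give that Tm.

Primer 1, 66°C

Primer 1: A+T=7, G+C=13 → Tm = 2(7)+4(13) = 66°C
Primer 2: A+T=7, G+C=8 → Tm = 2(7)+4(8) = 46°C
66°C vs 46°C → primer 1 is higher.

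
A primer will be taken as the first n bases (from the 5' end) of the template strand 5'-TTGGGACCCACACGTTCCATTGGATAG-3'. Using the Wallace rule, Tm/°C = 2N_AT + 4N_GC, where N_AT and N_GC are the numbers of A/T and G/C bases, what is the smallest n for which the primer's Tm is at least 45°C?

n = 14

First 13 bases: TTGGGACCCACAC → Tm = 42°C (< 45°C)
First 14 bases: TTGGGACCCACACG → Tm = 46°C (≥ 45°C)
Each additional base adds 2°C (A/T) or 4°C (G/C), so Tm is non-decreasing in n; n = 14 is the first length to reach 45°C.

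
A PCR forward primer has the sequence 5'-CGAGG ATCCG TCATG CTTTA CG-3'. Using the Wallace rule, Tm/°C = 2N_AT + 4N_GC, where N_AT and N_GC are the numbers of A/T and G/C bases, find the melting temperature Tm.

Counting bases: T=6, C=6, G=6, A=4
A+T = 10, G+C = 12
Tm = 2(10) + 4(12) = 20 + 48 = 68°C

68°C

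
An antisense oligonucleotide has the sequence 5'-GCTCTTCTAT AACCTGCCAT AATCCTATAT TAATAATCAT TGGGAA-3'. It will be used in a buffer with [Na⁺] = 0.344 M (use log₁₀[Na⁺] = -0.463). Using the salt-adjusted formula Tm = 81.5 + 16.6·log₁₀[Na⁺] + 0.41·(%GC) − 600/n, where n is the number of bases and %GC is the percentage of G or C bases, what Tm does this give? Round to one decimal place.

Length n = 46. C=10, G=5, A=15, T=16
G+C = 15, so %GC = 15/46 × 100 = 32.609%
Salt term: 16.6 × (-0.463) = -7.686
GC term: 0.41 × 32.609 = 13.37; length term: −600/46 = −13.043
Tm = 81.5 + (-7.686) + 13.37 − 13.043 = 74.141 → 74.1°C

74.1°C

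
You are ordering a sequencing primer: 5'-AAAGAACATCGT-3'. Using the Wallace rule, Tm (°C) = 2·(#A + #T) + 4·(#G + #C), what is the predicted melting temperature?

32°C

Scanning the sequence gives A=6, T=2, G=2, C=2.
So N_AT = 8 and N_GC = 4.
Tm = 2×8 + 4×4 = 32°C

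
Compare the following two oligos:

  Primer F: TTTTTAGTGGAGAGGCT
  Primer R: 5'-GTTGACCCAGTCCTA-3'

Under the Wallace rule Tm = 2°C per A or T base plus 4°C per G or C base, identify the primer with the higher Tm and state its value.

Primer F: A+T=10, G+C=7 → Tm = 2(10)+4(7) = 48°C
Primer R: A+T=7, G+C=8 → Tm = 2(7)+4(8) = 46°C
48°C vs 46°C → primer F is higher.

Primer F, 48°C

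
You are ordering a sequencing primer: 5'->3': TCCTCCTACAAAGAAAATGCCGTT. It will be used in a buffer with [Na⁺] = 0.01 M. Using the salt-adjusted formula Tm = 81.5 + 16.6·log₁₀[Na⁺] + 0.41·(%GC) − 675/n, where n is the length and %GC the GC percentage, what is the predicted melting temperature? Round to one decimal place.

Length n = 24. Base counts: T=6, A=8, G=3, C=7
G+C = 10, so %GC = 10/24 × 100 = 41.667%
Salt term: 16.6 × (-2) = -33.2
GC term: 0.41 × 41.667 = 17.083; length term: −675/24 = −28.125
Tm = 81.5 + (-33.2) + 17.083 − 28.125 = 37.258 → 37.3°C

37.3°C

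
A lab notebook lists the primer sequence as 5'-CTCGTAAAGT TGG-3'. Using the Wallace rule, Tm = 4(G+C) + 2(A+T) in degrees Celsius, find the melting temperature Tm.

38°C

Counting bases: T=4, G=4, C=2, A=3
So N_AT = 7 and N_GC = 6.
Tm = 2×7 + 4×6 = 38°C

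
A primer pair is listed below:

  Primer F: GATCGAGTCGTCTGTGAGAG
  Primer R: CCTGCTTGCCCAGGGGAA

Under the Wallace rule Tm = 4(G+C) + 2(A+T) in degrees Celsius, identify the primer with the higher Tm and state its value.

Primer F, 62°C

Primer F: A+T=9, G+C=11 → Tm = 2(9)+4(11) = 62°C
Primer R: A+T=6, G+C=12 → Tm = 2(6)+4(12) = 60°C
62°C vs 60°C → primer F is higher.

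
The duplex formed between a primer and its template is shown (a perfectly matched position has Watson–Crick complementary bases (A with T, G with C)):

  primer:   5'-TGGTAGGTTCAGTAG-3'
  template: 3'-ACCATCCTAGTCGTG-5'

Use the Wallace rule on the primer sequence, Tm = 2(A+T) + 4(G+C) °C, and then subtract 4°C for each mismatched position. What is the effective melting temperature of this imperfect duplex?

32°C

Primer base counts: A=3, T=5, G=6, C=1 → A+T=8, G+C=7
Perfect-match Tm = 2(8) + 4(7) = 16 + 28 = 44°C
Mismatches (positions where the bases are not complementary): 3 (at positions 8, 13, 15)
Effective Tm = 44 − 3×4 = 44 − 12 = 32°C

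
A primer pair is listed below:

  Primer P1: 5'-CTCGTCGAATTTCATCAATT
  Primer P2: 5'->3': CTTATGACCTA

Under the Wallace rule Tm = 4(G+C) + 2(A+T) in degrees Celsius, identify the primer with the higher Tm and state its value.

Primer P1: A+T=13, G+C=7 → Tm = 2(13)+4(7) = 54°C
Primer P2: A+T=7, G+C=4 → Tm = 2(7)+4(4) = 30°C
54°C vs 30°C → primer P1 is higher.

Primer P1, 54°C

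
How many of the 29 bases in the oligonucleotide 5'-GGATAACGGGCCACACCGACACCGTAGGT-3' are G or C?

Scanning the sequence gives C=9, T=3, G=9, A=8.
G+C = 9 + 9 = 18

18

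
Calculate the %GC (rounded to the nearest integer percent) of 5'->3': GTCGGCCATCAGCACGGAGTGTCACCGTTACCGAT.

60%

Scanning the sequence gives T=7, C=11, G=10, A=7.
G+C = 10 + 11 = 21 out of 35 bases
%GC = 21/35 × 100 = 60% ≈ 60%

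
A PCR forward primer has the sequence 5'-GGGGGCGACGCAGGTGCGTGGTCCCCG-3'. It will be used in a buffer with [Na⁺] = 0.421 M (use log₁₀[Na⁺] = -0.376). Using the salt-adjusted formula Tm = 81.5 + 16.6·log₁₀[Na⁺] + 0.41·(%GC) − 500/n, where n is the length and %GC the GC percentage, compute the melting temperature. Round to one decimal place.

Length n = 27. Counting bases: T=3, G=14, C=8, A=2
G+C = 22, so %GC = 22/27 × 100 = 81.481%
Salt term: 16.6 × (-0.376) = -6.242
GC term: 0.41 × 81.481 = 33.407; length term: −500/27 = −18.519
Tm = 81.5 + (-6.242) + 33.407 − 18.519 = 90.146 → 90.1°C

90.1°C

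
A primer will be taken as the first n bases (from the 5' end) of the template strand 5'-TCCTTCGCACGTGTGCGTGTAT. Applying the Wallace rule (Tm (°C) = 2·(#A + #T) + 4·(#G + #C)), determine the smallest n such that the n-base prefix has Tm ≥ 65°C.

n = 21

First 20 bases: TCCTTCGCACGTGTGCGTGT → Tm = 64°C (< 65°C)
First 21 bases: TCCTTCGCACGTGTGCGTGTA → Tm = 66°C (≥ 65°C)
Each additional base adds 2°C (A/T) or 4°C (G/C), so Tm is non-decreasing in n; n = 21 is the first length to reach 65°C.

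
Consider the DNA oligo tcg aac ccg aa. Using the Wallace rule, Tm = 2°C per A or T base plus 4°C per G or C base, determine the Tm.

C=4, G=2, T=1, A=4
A+T = 5, G+C = 6
Tm = 2×5 + 4×6 = 34°C

34°C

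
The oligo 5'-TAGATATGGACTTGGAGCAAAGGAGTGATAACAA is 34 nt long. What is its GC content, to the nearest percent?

C=3, G=10, A=14, T=7
G+C = 10 + 3 = 13 out of 34 bases
%GC = 13/34 × 100 = 38.24% ≈ 38%

38%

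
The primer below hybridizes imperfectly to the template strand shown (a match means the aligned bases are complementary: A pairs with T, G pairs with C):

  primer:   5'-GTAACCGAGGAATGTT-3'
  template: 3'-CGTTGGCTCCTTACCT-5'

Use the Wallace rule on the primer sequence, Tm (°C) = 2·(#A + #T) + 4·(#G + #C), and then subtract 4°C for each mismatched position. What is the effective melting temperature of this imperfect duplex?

34°C

Primer base counts: A=5, T=4, G=5, C=2 → A+T=9, G+C=7
Perfect-match Tm = 2(9) + 4(7) = 18 + 28 = 46°C
Mismatches (positions where the bases are not complementary): 3 (at positions 2, 15, 16)
Effective Tm = 46 − 3×4 = 46 − 12 = 34°C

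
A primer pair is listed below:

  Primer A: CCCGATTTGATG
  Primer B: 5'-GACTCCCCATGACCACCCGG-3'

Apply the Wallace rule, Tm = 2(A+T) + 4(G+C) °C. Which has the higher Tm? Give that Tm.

Primer A: A+T=6, G+C=6 → Tm = 2(6)+4(6) = 36°C
Primer B: A+T=6, G+C=14 → Tm = 2(6)+4(14) = 68°C
36°C vs 68°C → primer B is higher.

Primer B, 68°C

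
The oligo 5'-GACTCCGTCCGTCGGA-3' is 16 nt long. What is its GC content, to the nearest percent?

G=5, C=6, A=2, T=3
G+C = 5 + 6 = 11 out of 16 bases
%GC = 11/16 × 100 = 68.75% ≈ 69%

69%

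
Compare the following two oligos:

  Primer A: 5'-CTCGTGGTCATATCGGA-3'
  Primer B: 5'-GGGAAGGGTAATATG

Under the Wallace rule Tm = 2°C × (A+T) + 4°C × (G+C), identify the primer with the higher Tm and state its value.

Primer A, 52°C

Primer A: A+T=8, G+C=9 → Tm = 2(8)+4(9) = 52°C
Primer B: A+T=8, G+C=7 → Tm = 2(8)+4(7) = 44°C
52°C vs 44°C → primer A is higher.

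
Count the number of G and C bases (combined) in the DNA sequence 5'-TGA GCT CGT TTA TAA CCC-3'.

8

A=4, C=5, G=3, T=6
G+C = 3 + 5 = 8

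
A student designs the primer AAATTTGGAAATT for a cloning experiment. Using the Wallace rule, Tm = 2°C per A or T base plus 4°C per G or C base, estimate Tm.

30°C

Base counts: T=5, C=0, A=6, G=2
AT pairs contribute 11, GC pairs contribute 2.
Tm = 2(11) + 4(2) = 22 + 8 = 30°C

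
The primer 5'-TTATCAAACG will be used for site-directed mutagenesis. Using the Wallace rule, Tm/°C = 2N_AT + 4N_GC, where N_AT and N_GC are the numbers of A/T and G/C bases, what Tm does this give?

26°C

Counting bases: G=1, C=2, T=3, A=4
A+T = 7, G+C = 3
Tm = 2(7) + 4(3) = 14 + 12 = 26°C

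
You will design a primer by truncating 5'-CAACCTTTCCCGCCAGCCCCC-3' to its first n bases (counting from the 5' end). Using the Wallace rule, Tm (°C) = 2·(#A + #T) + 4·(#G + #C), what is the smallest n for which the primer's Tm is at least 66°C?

First 19 bases: CAACCTTTCCCGCCAGCCC → Tm = 64°C (< 66°C)
First 20 bases: CAACCTTTCCCGCCAGCCCC → Tm = 68°C (≥ 66°C)
Each additional base adds 2°C (A/T) or 4°C (G/C), so Tm is non-decreasing in n; n = 20 is the first length to reach 66°C.

n = 20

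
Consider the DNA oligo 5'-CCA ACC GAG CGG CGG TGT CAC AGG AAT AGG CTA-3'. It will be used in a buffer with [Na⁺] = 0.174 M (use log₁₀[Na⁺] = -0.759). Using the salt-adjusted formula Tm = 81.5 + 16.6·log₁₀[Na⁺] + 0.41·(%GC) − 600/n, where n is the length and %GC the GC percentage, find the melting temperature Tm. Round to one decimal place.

75.6°C

Length n = 33. Counting bases: C=9, G=11, T=4, A=9
G+C = 20, so %GC = 20/33 × 100 = 60.606%
Salt term: 16.6 × (-0.759) = -12.599
GC term: 0.41 × 60.606 = 24.848; length term: −600/33 = −18.182
Tm = 81.5 + (-12.599) + 24.848 − 18.182 = 75.567 → 75.6°C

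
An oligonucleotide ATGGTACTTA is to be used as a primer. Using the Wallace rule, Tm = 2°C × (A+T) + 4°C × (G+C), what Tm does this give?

26°C

C=1, T=4, G=2, A=3
AT pairs contribute 7, GC pairs contribute 3.
Tm = 2×7 + 4×3 = 26°C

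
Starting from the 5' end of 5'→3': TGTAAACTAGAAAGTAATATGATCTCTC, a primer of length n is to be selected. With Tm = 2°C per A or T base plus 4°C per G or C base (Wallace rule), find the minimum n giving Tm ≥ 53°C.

First 21 bases: TGTAAACTAGAAAGTAATATG → Tm = 52°C (< 53°C)
First 22 bases: TGTAAACTAGAAAGTAATATGA → Tm = 54°C (≥ 53°C)
Each additional base adds 2°C (A/T) or 4°C (G/C), so Tm is non-decreasing in n; n = 22 is the first length to reach 53°C.

n = 22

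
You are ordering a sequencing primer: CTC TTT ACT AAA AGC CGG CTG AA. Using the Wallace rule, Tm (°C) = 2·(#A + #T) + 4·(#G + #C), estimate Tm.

Base counts: C=6, A=7, G=4, T=6
A+T = 13, G+C = 10
Tm = 4·10 + 2·13 = 40 + 26 = 66°C

66°C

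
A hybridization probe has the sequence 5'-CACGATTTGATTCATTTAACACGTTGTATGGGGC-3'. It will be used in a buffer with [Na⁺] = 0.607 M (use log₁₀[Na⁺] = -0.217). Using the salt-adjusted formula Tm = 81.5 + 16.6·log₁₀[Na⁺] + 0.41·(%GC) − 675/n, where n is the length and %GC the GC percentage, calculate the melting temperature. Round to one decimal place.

74.9°C

Length n = 34. Scanning the sequence gives T=12, G=8, A=8, C=6.
G+C = 14, so %GC = 14/34 × 100 = 41.176%
Salt term: 16.6 × (-0.217) = -3.602
GC term: 0.41 × 41.176 = 16.882; length term: −675/34 = −19.853
Tm = 81.5 + (-3.602) + 16.882 − 19.853 = 74.927 → 74.9°C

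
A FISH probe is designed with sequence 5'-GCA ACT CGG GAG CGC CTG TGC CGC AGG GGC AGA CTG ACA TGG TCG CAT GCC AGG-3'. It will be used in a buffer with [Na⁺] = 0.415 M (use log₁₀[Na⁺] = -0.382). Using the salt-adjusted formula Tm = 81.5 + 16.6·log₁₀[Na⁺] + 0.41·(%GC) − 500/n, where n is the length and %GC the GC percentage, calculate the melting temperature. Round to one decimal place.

Length n = 54. Base counts: T=7, C=16, G=21, A=10
G+C = 37, so %GC = 37/54 × 100 = 68.519%
Salt term: 16.6 × (-0.382) = -6.341
GC term: 0.41 × 68.519 = 28.093; length term: −500/54 = −9.259
Tm = 81.5 + (-6.341) + 28.093 − 9.259 = 93.993 → 94.0°C

94.0°C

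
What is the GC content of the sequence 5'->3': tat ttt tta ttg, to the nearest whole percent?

Base counts: A=2, G=1, C=0, T=9
G+C = 1 + 0 = 1 out of 12 bases
%GC = 1/12 × 100 = 8.333% ≈ 8%

8%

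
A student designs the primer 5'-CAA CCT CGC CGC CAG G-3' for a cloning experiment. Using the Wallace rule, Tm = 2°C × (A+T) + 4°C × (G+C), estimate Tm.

Counting bases: T=1, C=8, A=3, G=4
So N_AT = 4 and N_GC = 12.
Tm = 4·12 + 2·4 = 48 + 8 = 56°C

56°C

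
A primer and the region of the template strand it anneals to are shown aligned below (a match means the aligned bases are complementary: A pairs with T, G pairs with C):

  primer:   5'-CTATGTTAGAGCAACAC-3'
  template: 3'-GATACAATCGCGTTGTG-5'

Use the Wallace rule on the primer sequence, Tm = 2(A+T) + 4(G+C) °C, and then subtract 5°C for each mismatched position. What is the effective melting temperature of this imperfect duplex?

Primer base counts: A=6, T=4, G=3, C=4 → A+T=10, G+C=7
Perfect-match Tm = 2(10) + 4(7) = 20 + 28 = 48°C
Mismatches (positions where the bases are not complementary): 1 (at position 10)
Effective Tm = 48 − 1×5 = 48 − 5 = 43°C

43°C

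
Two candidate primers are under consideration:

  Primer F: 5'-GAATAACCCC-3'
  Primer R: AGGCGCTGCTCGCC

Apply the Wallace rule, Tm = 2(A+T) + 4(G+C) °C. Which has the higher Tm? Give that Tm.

Primer R, 50°C

Primer F: A+T=5, G+C=5 → Tm = 2(5)+4(5) = 30°C
Primer R: A+T=3, G+C=11 → Tm = 2(3)+4(11) = 50°C
30°C vs 50°C → primer R is higher.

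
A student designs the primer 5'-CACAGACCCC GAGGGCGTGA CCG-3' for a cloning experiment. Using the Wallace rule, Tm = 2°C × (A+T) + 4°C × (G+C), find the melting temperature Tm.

T=1, G=8, A=5, C=9
So N_AT = 6 and N_GC = 17.
Tm = 2×6 + 4×17 = 80°C

80°C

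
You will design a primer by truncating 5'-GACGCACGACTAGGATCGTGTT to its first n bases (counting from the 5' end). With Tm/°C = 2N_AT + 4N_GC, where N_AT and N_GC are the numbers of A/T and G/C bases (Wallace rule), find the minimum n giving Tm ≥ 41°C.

n = 13

First 12 bases: GACGCACGACTA → Tm = 38°C (< 41°C)
First 13 bases: GACGCACGACTAG → Tm = 42°C (≥ 41°C)
Since every base adds ≥2°C, Tm only increases with n, so the threshold is first crossed at n = 13.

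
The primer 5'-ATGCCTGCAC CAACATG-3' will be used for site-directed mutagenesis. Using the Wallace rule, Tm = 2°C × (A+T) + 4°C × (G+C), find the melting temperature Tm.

52°C

C=6, A=5, T=3, G=3
AT pairs contribute 8, GC pairs contribute 9.
Tm = 2(8) + 4(9) = 16 + 36 = 52°C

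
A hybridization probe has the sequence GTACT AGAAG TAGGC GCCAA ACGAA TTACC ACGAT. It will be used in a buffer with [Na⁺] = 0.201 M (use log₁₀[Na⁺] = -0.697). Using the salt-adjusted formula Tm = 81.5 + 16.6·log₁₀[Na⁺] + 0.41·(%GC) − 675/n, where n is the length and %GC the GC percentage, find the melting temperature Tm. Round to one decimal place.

69.4°C

Length n = 35. Counting bases: C=8, A=13, T=6, G=8
G+C = 16, so %GC = 16/35 × 100 = 45.714%
Salt term: 16.6 × (-0.697) = -11.57
GC term: 0.41 × 45.714 = 18.743; length term: −675/35 = −19.286
Tm = 81.5 + (-11.57) + 18.743 − 19.286 = 69.387 → 69.4°C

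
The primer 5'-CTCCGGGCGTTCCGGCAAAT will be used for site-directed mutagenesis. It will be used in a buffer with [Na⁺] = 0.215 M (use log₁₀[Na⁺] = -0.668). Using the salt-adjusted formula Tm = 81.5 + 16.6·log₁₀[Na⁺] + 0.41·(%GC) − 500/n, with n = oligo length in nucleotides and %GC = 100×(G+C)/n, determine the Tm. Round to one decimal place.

Length n = 20. Counting bases: G=6, C=7, A=3, T=4
G+C = 13, so %GC = 13/20 × 100 = 65%
Salt term: 16.6 × (-0.668) = -11.089
GC term: 0.41 × 65 = 26.65; length term: −500/20 = −25
Tm = 81.5 + (-11.089) + 26.65 − 25 = 72.061 → 72.1°C

72.1°C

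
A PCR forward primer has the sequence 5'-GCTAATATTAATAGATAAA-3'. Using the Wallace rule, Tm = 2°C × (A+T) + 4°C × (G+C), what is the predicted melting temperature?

Scanning the sequence gives T=6, A=10, C=1, G=2.
AT pairs contribute 16, GC pairs contribute 3.
Tm = 2×16 + 4×3 = 44°C

44°C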